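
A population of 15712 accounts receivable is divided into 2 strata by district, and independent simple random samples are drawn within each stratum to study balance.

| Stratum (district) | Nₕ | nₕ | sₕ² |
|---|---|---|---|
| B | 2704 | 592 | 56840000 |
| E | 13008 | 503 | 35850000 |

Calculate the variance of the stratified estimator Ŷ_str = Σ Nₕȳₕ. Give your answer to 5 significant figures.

Var(Ŷ_str) = Σₕ Nₕ²(1 − fₕ)sₕ²/nₕ.
B: 2704²·(1 − 592/2704)·56840000/592 = 5.4831858 × 10^11.
E: 13008²·(1 − 503/13008)·35850000/503 = 1.1593522 × 10^13.
Sum = 1.2141841 × 10^13.

1.2142 × 10^13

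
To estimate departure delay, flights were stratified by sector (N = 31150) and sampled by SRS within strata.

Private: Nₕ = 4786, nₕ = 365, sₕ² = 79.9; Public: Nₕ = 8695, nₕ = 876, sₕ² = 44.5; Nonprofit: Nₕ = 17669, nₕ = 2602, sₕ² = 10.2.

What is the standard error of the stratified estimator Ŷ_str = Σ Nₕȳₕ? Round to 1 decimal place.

Var(Ŷ_str) = Σₕ Nₕ²(1 − fₕ)sₕ²/nₕ.
Private: 4786²·(1 − 365/4786)·79.9/365 = 4.6317715 × 10^6.
Public: 8695²·(1 − 876/8695)·44.5/876 = 3.4536371 × 10^6.
Nonprofit: 17669²·(1 − 2602/17669)·10.2/2602 = 1.0435942 × 10^6.
Sum = 9.1290028 × 10^6.
SE = √(9.1290028 × 10^6) = 3021.4.

3021.4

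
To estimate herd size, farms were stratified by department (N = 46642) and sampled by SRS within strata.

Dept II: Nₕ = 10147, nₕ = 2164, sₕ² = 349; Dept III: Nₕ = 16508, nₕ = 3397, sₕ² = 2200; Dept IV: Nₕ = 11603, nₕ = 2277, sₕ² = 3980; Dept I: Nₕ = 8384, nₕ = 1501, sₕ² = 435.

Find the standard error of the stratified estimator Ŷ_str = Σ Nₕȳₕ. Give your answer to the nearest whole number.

Var(Ŷ_str) = Σₕ Nₕ²(1 − fₕ)sₕ²/nₕ.
Dept II: 10147²·(1 − 2164/10147)·349/2164 = 1.3063873 × 10^7.
Dept III: 16508²·(1 − 3397/16508)·2200/3397 = 1.4017075 × 10^8.
Dept IV: 11603²·(1 − 2277/11603)·3980/2277 = 1.8914103 × 10^8.
Dept I: 8384²·(1 − 1501/8384)·435/1501 = 1.6723902 × 10^7.
Sum = 3.5909956 × 10^8.
SE = √(3.5909956 × 10^8) = 18950.

18950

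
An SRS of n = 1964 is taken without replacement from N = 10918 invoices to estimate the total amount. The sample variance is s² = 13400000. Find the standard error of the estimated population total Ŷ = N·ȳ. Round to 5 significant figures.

816700

Var(Ŷ) = N²·Var(ȳ) = N²·(1 − n/N)·s²/n.
f = 1964/10918 = 0.17988643; Var(ȳ) = 0.82011357·13400000/1964 = 5595.4796.
Var(Ŷ) = 10918² · 5595.4796 = 6.6699641 × 10^11.
SE(Ŷ) = √(6.6699641 × 10^11) = 816700.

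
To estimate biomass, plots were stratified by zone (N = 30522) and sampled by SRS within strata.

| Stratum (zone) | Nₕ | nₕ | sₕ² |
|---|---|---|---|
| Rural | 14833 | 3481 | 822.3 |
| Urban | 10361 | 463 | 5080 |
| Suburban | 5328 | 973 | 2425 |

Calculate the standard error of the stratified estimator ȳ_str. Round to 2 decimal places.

1.15

Var(ȳ_str) = Σₕ Wₕ²(1 − fₕ)sₕ²/nₕ with Wₕ = Nₕ/N, N = 30522.
Rural: Wₕ = 0.48597733; term = 0.48597733²·(1 − 0.23467943)·822.3/3481 = 0.042697424.
Urban: Wₕ = 0.33946006; term = 0.33946006²·(1 − 0.04468681)·5080/463 = 1.2078302.
Suburban: Wₕ = 0.17456261; term = 0.17456261²·(1 − 0.18262012)·2425/973 = 0.062076226.
Sum = 1.3126039.
SE = √(1.3126039) = 1.15.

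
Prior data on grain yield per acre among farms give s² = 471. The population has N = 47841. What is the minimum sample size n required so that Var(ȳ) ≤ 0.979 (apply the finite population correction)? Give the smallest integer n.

477

Without fpc, n₀ = s²/D = 471/0.979 = 481.1032.
With fpc, (1 − n/N)·s²/n ≤ D requires n ≥ n₀/(1 + n₀/N) = 481.1032/(1 + 481.1032/47841) = 476.3133.
Rounding up, n = 477.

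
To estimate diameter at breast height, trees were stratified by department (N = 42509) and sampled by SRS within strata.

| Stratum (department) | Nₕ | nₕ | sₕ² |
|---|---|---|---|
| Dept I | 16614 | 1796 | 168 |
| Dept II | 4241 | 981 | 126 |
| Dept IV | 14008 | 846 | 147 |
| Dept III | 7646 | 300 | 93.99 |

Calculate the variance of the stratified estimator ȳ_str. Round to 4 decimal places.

0.0412

Var(ȳ_str) = Σₕ Wₕ²(1 − fₕ)sₕ²/nₕ with Wₕ = Nₕ/N, N = 42509.
Dept I: Wₕ = 0.39083488; term = 0.39083488²·(1 − 0.10810160)·168/1796 = 0.012743977.
Dept II: Wₕ = 0.09976711; term = 0.09976711²·(1 − 0.23131337)·126/981 = 9.8271058 × 10^-4.
Dept IV: Wₕ = 0.32953022; term = 0.32953022²·(1 − 0.06039406)·147/846 = 0.017728958.
Dept III: Wₕ = 0.17986779; term = 0.17986779²·(1 − 0.03923620)·93.99/300 = 0.0097383154.
Sum = 0.041193961.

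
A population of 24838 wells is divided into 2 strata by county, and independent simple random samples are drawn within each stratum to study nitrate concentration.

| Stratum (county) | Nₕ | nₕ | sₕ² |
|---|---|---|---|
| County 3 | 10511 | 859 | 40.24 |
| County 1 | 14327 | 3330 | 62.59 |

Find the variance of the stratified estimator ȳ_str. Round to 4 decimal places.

0.0125

Var(ȳ_str) = Σₕ Wₕ²(1 − fₕ)sₕ²/nₕ with Wₕ = Nₕ/N, N = 24838.
County 3: Wₕ = 0.42318222; term = 0.42318222²·(1 − 0.08172391)·40.24/859 = 0.0077035856.
County 1: Wₕ = 0.57681778; term = 0.57681778²·(1 − 0.23242828)·62.59/3330 = 0.0048001738.
Sum = 0.012503759.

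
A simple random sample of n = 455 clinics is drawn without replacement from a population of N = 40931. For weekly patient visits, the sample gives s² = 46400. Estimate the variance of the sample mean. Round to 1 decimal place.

Under SRS without replacement, Var(ȳ) = (1 − f)·s²/n with f = n/N = 455/40931 = 0.01111627.
Var(ȳ) = (1 − 0.01111627)·46400/455 = 0.98888373·101.97802 = 100.84441.

100.8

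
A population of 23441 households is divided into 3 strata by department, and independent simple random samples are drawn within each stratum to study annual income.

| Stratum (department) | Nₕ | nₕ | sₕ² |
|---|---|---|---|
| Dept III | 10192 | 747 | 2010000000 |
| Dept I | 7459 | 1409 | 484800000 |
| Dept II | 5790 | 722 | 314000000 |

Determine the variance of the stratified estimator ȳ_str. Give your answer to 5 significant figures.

Var(ȳ_str) = Σₕ Wₕ²(1 − fₕ)sₕ²/nₕ with Wₕ = Nₕ/N, N = 23441.
Dept III: Wₕ = 0.43479374; term = 0.43479374²·(1 − 0.07329278)·2010000000/747 = 471394.56.
Dept I: Wₕ = 0.31820315; term = 0.31820315²·(1 − 0.18889932)·484800000/1409 = 28257.604.
Dept II: Wₕ = 0.24700311; term = 0.24700311²·(1 − 0.12469775)·314000000/722 = 23224.98.
Sum = 522877.14.

522880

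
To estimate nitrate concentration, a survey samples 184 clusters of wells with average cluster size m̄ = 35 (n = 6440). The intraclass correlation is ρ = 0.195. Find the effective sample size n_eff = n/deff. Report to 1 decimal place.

844.0

deff = 1 + (35 − 1)·0.195 = 1 + 6.63 = 7.63.
n_eff = 6440 / 7.63 = 844.0.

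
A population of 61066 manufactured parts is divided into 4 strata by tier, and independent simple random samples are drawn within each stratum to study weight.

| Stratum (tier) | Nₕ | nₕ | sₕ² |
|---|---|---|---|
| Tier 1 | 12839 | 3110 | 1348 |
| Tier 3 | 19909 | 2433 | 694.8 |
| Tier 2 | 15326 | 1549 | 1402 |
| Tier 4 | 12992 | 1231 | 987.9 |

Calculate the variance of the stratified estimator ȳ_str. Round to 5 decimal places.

0.12530

Var(ȳ_str) = Σₕ Wₕ²(1 − fₕ)sₕ²/nₕ with Wₕ = Nₕ/N, N = 61066.
Tier 1: Wₕ = 0.21024793; term = 0.21024793²·(1 − 0.24223070)·1348/3110 = 0.014518774.
Tier 3: Wₕ = 0.32602430; term = 0.32602430²·(1 − 0.12220604)·694.8/2433 = 0.026644663.
Tier 2: Wₕ = 0.25097436; term = 0.25097436²·(1 − 0.10107008)·1402/1549 = 0.051248496.
Tier 4: Wₕ = 0.21275341; term = 0.21275341²·(1 − 0.09475062)·987.9/1231 = 0.032883365.
Sum = 0.1252953.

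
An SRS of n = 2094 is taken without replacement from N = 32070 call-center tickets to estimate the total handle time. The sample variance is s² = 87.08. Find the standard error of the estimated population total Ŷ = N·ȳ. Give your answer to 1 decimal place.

6322.8

Var(Ŷ) = N²·Var(ȳ) = N²·(1 − n/N)·s²/n.
f = 2094/32070 = 0.06529467; Var(ȳ) = 0.93470533·87.08/2094 = 0.038870172.
Var(Ŷ) = 32070² · 0.038870172 = 3.9977385 × 10^7.
SE(Ŷ) = √(3.9977385 × 10^7) = 6322.8.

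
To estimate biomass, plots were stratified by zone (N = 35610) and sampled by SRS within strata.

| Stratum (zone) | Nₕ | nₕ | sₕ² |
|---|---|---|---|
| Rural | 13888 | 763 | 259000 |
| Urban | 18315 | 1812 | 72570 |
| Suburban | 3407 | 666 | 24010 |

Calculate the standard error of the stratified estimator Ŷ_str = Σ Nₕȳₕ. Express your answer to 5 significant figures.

272610

Var(Ŷ_str) = Σₕ Nₕ²(1 − fₕ)sₕ²/nₕ.
Rural: 13888²·(1 − 763/13888)·259000/763 = 6.1874862 × 10^10.
Urban: 18315²·(1 − 1812/18315)·72570/1812 = 1.210511 × 10^10.
Suburban: 3407²·(1 − 666/3407)·24010/666 = 3.3666588 × 10^8.
Sum = 7.4316638 × 10^10.
SE = √(7.4316638 × 10^10) = 272610.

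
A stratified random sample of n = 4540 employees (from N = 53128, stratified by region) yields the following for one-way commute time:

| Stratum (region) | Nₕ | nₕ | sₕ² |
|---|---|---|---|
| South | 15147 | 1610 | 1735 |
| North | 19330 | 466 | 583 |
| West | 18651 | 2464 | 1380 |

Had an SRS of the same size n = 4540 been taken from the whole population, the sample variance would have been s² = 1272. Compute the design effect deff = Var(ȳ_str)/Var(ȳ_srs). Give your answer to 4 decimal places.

1.1701

Var(ȳ_str) = Σ Wₕ²(1−fₕ)sₕ²/nₕ with Wₕ = Nₕ/53128:
  South: (15147/53128)²·(1−1610/15147)·1735/1610 = 0.078284489
  North: (19330/53128)²·(1−466/19330)·583/466 = 0.16162232
  West: (18651/53128)²·(1−2464/18651)·1380/2464 = 0.059904568
  → Var(ȳ_str) = 0.29981138.
Var(ȳ_srs) = (1 − 4540/53128)·1272/4540 = 0.25623403.
deff = 0.29981138 / 0.25623403 = 1.1701.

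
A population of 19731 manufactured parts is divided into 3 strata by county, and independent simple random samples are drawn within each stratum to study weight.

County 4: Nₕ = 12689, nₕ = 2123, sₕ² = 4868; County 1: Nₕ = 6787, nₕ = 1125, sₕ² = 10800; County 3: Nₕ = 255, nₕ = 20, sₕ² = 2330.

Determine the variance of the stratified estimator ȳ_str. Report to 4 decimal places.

1.7552

Var(ȳ_str) = Σₕ Wₕ²(1 − fₕ)sₕ²/nₕ with Wₕ = Nₕ/N, N = 19731.
County 4: Wₕ = 0.64309969; term = 0.64309969²·(1 − 0.16731027)·4868/2123 = 0.78966045.
County 1: Wₕ = 0.34397648; term = 0.34397648²·(1 − 0.16575807)·10800/1125 = 0.94759062.
County 3: Wₕ = 0.01292383; term = 0.01292383²·(1 − 0.07843137)·2330/20 = 0.017932291.
Sum = 1.7551834.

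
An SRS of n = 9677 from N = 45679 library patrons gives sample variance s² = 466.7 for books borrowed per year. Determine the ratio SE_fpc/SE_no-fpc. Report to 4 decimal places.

f = n/N = 9677/45679 = 0.21184790.
SE_no-fpc = √(s²/n) = 0.21960819; SE_fpc = √((1−f)s²/n) = 0.19496361.
Ratio = √(1−f) = 0.88777931.

0.8878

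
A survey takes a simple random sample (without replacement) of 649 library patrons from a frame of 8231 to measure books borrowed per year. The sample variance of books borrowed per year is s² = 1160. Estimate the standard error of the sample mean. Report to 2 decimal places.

1.28

Under SRS without replacement, Var(ȳ) = (1 − f)·s²/n with f = n/N = 649/8231 = 0.07884826.
Var(ȳ) = (1 − 0.07884826)·1160/649 = 0.92115174·1.7873652 = 1.6464345.
SE(ȳ) = √(1.6464345) = 1.28.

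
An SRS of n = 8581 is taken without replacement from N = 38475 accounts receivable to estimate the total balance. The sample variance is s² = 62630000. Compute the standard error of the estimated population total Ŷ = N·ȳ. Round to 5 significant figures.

2.8974 × 10^6

Var(Ŷ) = N²·Var(ȳ) = N²·(1 − n/N)·s²/n.
f = 8581/38475 = 0.22302794; Var(ȳ) = 0.77697206·62630000/8581 = 5670.8729.
Var(Ŷ) = 38475² · 5670.8729 = 8.3947385 × 10^12.
SE(Ŷ) = √(8.3947385 × 10^12) = 2.8974 × 10^6.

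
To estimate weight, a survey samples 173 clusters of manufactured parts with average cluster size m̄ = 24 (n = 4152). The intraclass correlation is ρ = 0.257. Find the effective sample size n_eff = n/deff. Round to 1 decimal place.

deff = 1 + (24 − 1)·0.257 = 1 + 5.911 = 6.911.
n_eff = 4152 / 6.911 = 600.8.

600.8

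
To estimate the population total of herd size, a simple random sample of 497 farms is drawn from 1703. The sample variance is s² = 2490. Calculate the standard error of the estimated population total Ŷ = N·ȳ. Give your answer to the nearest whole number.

Var(Ŷ) = N²·Var(ȳ) = N²·(1 − n/N)·s²/n.
f = 497/1703 = 0.29183793; Var(ȳ) = 0.70816207·2490/497 = 3.5479347.
Var(Ŷ) = 1703² · 3.5479347 = 1.0289752 × 10^7.
SE(Ŷ) = √(1.0289752 × 10^7) = 3208.

3208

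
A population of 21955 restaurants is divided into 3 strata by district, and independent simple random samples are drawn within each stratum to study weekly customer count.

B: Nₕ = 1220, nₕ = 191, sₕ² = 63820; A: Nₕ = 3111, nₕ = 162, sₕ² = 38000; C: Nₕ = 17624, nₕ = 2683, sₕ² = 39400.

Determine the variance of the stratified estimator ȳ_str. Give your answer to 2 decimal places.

Var(ȳ_str) = Σₕ Wₕ²(1 − fₕ)sₕ²/nₕ with Wₕ = Nₕ/N, N = 21955.
B: Wₕ = 0.05556821; term = 0.05556821²·(1 − 0.15655738)·63820/191 = 0.8702254.
A: Wₕ = 0.14169893; term = 0.14169893²·(1 − 0.05207329)·38000/162 = 4.4645376.
C: Wₕ = 0.80273286; term = 0.80273286²·(1 − 0.15223559)·39400/2683 = 8.0221876.
Sum = 13.356951.

13.36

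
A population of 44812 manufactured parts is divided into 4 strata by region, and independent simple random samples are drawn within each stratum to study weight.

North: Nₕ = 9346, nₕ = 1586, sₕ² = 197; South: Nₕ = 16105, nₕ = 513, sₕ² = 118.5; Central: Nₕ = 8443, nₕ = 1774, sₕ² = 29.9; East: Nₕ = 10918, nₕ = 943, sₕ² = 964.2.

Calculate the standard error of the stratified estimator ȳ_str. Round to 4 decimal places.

Var(ȳ_str) = Σₕ Wₕ²(1 − fₕ)sₕ²/nₕ with Wₕ = Nₕ/N, N = 44812.
North: Wₕ = 0.20856021; term = 0.20856021²·(1 − 0.16969827)·197/1586 = 0.004486027.
South: Wₕ = 0.35939034; term = 0.35939034²·(1 − 0.03185346)·118.5/513 = 0.028885167.
Central: Wₕ = 0.18840935; term = 0.18840935²·(1 − 0.21011489)·29.9/1774 = 4.7259206 × 10^-4.
East: Wₕ = 0.24364010; term = 0.24364010²·(1 − 0.08637113)·964.2/943 = 0.05545271.
Sum = 0.089296496.
SE = √(0.089296496) = 0.2988.

0.2988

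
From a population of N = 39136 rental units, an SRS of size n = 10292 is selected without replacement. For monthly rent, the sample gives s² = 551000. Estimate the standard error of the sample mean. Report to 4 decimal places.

6.2815

Under SRS without replacement, Var(ȳ) = (1 − f)·s²/n with f = n/N = 10292/39136 = 0.26298038.
Var(ȳ) = (1 − 0.26298038)·551000/10292 = 0.73701962·53.536728 = 39.457619.
SE(ȳ) = √(39.457619) = 6.2815.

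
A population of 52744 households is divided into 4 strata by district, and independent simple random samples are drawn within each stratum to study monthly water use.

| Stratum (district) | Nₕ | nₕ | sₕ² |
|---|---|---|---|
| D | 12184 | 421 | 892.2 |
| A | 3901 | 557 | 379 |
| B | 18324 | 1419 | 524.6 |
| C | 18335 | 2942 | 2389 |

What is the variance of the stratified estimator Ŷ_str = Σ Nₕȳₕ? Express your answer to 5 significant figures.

Var(Ŷ_str) = Σₕ Nₕ²(1 − fₕ)sₕ²/nₕ.
D: 12184²·(1 − 421/12184)·892.2/421 = 3.0373029 × 10^8.
A: 3901²·(1 − 557/3901)·379/557 = 8.8761827 × 10^6.
B: 18324²·(1 − 1419/18324)·524.6/1419 = 1.1452 × 10^8.
C: 18335²·(1 − 2942/18335)·2389/2942 = 2.291805 × 10^8.
Sum = 6.5630697 × 10^8.

6.5631 × 10^8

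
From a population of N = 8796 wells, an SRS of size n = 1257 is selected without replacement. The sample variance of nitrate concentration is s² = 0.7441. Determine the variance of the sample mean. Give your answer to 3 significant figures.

5.07 × 10^-4

Under SRS without replacement, Var(ȳ) = (1 − f)·s²/n with f = n/N = 1257/8796 = 0.14290587.
Var(ȳ) = (1 − 0.14290587)·0.7441/1257 = 0.85709413·5.91965 × 10^-4 = 5.0736973 × 10^-4.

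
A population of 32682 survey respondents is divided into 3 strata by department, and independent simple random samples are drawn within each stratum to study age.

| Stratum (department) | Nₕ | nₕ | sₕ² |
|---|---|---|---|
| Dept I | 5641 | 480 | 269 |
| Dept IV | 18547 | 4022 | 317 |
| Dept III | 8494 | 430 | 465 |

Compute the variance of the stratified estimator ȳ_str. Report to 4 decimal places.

0.1045

Var(ȳ_str) = Σₕ Wₕ²(1 − fₕ)sₕ²/nₕ with Wₕ = Nₕ/N, N = 32682.
Dept I: Wₕ = 0.17260266; term = 0.17260266²·(1 − 0.08509130)·269/480 = 0.015275089.
Dept IV: Wₕ = 0.56749893; term = 0.56749893²·(1 − 0.21685448)·317/4022 = 0.019878781.
Dept III: Wₕ = 0.25989842; term = 0.25989842²·(1 − 0.05062397)·465/430 = 0.069347374.
Sum = 0.10450124.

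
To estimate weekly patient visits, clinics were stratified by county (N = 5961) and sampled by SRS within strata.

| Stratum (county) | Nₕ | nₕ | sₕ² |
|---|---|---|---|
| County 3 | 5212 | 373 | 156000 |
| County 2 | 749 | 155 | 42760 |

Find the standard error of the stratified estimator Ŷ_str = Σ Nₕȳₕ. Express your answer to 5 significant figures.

103300

Var(Ŷ_str) = Σₕ Nₕ²(1 − fₕ)sₕ²/nₕ.
County 3: 5212²·(1 − 373/5212)·156000/373 = 1.0548138 × 10^10.
County 2: 749²·(1 − 155/749)·42760/155 = 1.2273665 × 10^8.
Sum = 1.0670875 × 10^10.
SE = √(1.0670875 × 10^10) = 103300.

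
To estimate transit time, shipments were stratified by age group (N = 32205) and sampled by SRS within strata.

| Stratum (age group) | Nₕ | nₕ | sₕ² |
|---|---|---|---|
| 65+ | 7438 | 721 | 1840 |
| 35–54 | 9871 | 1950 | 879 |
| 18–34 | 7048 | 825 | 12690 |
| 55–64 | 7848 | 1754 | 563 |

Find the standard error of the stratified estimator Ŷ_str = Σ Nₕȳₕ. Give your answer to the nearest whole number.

Var(Ŷ_str) = Σₕ Nₕ²(1 − fₕ)sₕ²/nₕ.
65+: 7438²·(1 − 721/7438)·1840/721 = 1.2750114 × 10^8.
35–54: 9871²·(1 − 1950/9871)·879/1950 = 3.5244831 × 10^7.
18–34: 7048²·(1 − 825/7048)·12690/825 = 6.7464199 × 10^8.
55–64: 7848²·(1 − 1754/7848)·563/1754 = 1.5351126 × 10^7.
Sum = 8.5273909 × 10^8.
SE = √(8.5273909 × 10^8) = 29202.

29202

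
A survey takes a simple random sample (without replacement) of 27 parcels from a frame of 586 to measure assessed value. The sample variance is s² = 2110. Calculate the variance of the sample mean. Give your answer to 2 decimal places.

74.55

Under SRS without replacement, Var(ȳ) = (1 − f)·s²/n with f = n/N = 27/586 = 0.04607509.
Var(ȳ) = (1 − 0.04607509)·2110/27 = 0.95392491·78.148148 = 74.547466.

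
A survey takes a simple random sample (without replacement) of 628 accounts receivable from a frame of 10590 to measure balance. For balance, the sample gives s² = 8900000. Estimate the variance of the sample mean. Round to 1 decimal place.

13331.6

Under SRS without replacement, Var(ȳ) = (1 − f)·s²/n with f = n/N = 628/10590 = 0.05930123.
Var(ȳ) = (1 − 0.05930123)·8900000/628 = 0.94069877·14171.975 = 13331.559.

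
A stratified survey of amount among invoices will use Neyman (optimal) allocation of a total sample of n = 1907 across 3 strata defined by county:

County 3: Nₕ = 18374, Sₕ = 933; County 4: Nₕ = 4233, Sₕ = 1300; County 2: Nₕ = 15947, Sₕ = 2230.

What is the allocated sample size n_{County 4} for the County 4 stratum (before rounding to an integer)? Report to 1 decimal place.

180.3

Neyman allocation: nₕ = n·NₕSₕ / Σⱼ NⱼSⱼ.
Σ NⱼSⱼ = 18374·933 + 4233·1300 + 15947·2230 = 5.8207652 × 10^7.
n_{County 4} = 1907·4233·1300 / (5.8207652 × 10^7) = 180.3.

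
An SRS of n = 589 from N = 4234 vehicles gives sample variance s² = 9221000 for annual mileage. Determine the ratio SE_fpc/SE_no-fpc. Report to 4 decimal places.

0.9278

f = n/N = 589/4234 = 0.13911195.
SE_no-fpc = √(s²/n) = 125.12133; SE_fpc = √((1−f)s²/n) = 116.09264.
Ratio = √(1−f) = 0.92784053.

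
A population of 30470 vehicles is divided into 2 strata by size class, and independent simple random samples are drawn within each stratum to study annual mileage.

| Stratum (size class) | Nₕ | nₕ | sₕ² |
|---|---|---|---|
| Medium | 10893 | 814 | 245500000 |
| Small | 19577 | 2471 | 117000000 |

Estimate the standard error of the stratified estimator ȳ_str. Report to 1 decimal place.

Var(ȳ_str) = Σₕ Wₕ²(1 − fₕ)sₕ²/nₕ with Wₕ = Nₕ/N, N = 30470.
Medium: Wₕ = 0.35749918; term = 0.35749918²·(1 − 0.07472689)·245500000/814 = 35665.403.
Small: Wₕ = 0.64250082; term = 0.64250082²·(1 − 0.12621954)·117000000/2471 = 17079.015.
Sum = 52744.418.
SE = √(52744.418) = 229.7.

229.7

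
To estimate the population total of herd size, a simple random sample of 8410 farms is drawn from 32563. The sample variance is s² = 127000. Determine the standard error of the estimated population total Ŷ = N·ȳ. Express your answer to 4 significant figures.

109000

Var(Ŷ) = N²·Var(ȳ) = N²·(1 − n/N)·s²/n.
f = 8410/32563 = 0.25826859; Var(ȳ) = 0.74173141·127000/8410 = 11.200938.
Var(Ŷ) = 32563² · 11.200938 = 1.1876903 × 10^10.
SE(Ŷ) = √(1.1876903 × 10^10) = 109000.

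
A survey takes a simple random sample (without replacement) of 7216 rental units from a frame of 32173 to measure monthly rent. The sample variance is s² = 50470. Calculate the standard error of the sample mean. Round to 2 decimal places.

Under SRS without replacement, Var(ȳ) = (1 − f)·s²/n with f = n/N = 7216/32173 = 0.22428745.
Var(ȳ) = (1 − 0.22428745)·50470/7216 = 0.77571255·6.9941796 = 5.4254729.
SE(ȳ) = √(5.4254729) = 2.33.

2.33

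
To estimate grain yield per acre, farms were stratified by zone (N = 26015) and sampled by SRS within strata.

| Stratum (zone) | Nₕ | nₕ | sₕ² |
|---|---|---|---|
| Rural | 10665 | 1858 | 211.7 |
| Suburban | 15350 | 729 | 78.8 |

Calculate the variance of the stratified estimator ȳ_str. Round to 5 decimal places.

0.05166

Var(ȳ_str) = Σₕ Wₕ²(1 − fₕ)sₕ²/nₕ with Wₕ = Nₕ/N, N = 26015.
Rural: Wₕ = 0.40995579; term = 0.40995579²·(1 − 0.17421472)·211.7/1858 = 0.015813075.
Suburban: Wₕ = 0.59004421; term = 0.59004421²·(1 − 0.04749186)·78.8/729 = 0.035845652.
Sum = 0.051658727.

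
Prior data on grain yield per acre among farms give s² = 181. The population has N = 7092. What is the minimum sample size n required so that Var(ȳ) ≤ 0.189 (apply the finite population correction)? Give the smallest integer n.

Without fpc, n₀ = s²/D = 181/0.189 = 957.6720.
With fpc, (1 − n/N)·s²/n ≤ D requires n ≥ n₀/(1 + n₀/N) = 957.6720/(1 + 957.6720/7092) = 843.7375.
Rounding up, n = 844.

844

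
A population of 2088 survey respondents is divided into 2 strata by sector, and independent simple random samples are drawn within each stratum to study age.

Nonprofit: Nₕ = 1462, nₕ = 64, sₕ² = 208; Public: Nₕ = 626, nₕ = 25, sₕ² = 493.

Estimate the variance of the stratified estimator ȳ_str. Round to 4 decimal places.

3.2254

Var(ȳ_str) = Σₕ Wₕ²(1 − fₕ)sₕ²/nₕ with Wₕ = Nₕ/N, N = 2088.
Nonprofit: Wₕ = 0.70019157; term = 0.70019157²·(1 − 0.04377565)·208/64 = 1.5236209.
Public: Wₕ = 0.29980843; term = 0.29980843²·(1 − 0.03993610)·493/25 = 1.701746.
Sum = 3.2253669.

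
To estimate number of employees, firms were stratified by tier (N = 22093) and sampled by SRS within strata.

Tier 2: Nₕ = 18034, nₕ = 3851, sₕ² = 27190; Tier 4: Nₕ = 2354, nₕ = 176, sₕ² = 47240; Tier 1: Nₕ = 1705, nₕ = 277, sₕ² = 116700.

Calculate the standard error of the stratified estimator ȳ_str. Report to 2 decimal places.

2.94

Var(ȳ_str) = Σₕ Wₕ²(1 − fₕ)sₕ²/nₕ with Wₕ = Nₕ/N, N = 22093.
Tier 2: Wₕ = 0.81627665; term = 0.81627665²·(1 − 0.21354109)·27190/3851 = 3.6998701.
Tier 4: Wₕ = 0.10654959; term = 0.10654959²·(1 − 0.07476636)·47240/176 = 2.8193706.
Tier 1: Wₕ = 0.07717377; term = 0.07717377²·(1 − 0.16246334)·116700/277 = 2.1015237.
Sum = 8.6207644.
SE = √(8.6207644) = 2.94.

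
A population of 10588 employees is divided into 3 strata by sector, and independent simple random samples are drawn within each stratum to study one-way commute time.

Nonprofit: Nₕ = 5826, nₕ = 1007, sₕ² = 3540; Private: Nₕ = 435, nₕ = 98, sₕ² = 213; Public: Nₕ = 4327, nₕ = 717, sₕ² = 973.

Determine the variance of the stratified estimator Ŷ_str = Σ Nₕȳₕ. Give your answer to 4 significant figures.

Var(Ŷ_str) = Σₕ Nₕ²(1 − fₕ)sₕ²/nₕ.
Nonprofit: 5826²·(1 − 1007/5826)·3540/1007 = 9.8696374 × 10^7.
Private: 435²·(1 − 98/435)·213/98 = 318619.74.
Public: 4327²·(1 − 717/4327)·973/717 = 2.1197653 × 10^7.
Sum = 1.2021265 × 10^8.

1.202 × 10^8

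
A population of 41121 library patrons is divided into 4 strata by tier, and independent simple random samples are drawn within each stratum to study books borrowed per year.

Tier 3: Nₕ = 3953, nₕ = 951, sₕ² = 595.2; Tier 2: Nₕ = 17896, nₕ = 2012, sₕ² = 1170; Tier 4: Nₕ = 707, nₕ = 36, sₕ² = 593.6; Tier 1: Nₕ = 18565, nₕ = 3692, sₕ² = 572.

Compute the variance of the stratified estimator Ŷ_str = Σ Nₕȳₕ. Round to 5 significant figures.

2.2333 × 10^8

Var(Ŷ_str) = Σₕ Nₕ²(1 − fₕ)sₕ²/nₕ.
Tier 3: 3953²·(1 − 951/3953)·595.2/951 = 7.4271109 × 10^6.
Tier 2: 17896²·(1 − 2012/17896)·1170/2012 = 1.6530034 × 10^8.
Tier 4: 707²·(1 − 36/707)·593.6/36 = 7.8222794 × 10^6.
Tier 1: 18565²·(1 − 3692/18565)·572/3692 = 4.2778728 × 10^7.
Sum = 2.2332846 × 10^8.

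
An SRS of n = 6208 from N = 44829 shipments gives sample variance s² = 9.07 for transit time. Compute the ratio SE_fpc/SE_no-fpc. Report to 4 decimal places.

f = n/N = 6208/44829 = 0.13848179.
SE_no-fpc = √(s²/n) = 0.038223266; SE_fpc = √((1−f)s²/n) = 0.035478073.
Ratio = √(1−f) = 0.92818005.

0.9282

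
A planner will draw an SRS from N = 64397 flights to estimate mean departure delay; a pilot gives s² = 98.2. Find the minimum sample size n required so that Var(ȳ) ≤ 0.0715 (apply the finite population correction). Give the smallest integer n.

Without fpc, n₀ = s²/D = 98.2/0.0715 = 1373.4266.
With fpc, (1 − n/N)·s²/n ≤ D requires n ≥ n₀/(1 + n₀/N) = 1373.4266/(1 + 1373.4266/64397) = 1344.7465.
Rounding up, n = 1345.

1345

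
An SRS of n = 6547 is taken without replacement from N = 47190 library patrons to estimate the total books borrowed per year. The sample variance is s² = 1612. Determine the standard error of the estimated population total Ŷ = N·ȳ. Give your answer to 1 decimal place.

21731.0

Var(Ŷ) = N²·Var(ȳ) = N²·(1 − n/N)·s²/n.
f = 6547/47190 = 0.13873702; Var(ȳ) = 0.86126298·1612/6547 = 0.21205986.
Var(Ŷ) = 47190² · 0.21205986 = 4.7223528 × 10^8.
SE(Ŷ) = √(4.7223528 × 10^8) = 21731.0.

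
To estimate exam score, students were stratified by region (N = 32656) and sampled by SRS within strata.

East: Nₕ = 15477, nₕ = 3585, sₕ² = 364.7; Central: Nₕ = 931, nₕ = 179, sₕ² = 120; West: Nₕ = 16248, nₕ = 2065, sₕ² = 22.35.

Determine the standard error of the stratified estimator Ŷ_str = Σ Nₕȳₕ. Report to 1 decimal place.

Var(Ŷ_str) = Σₕ Nₕ²(1 − fₕ)sₕ²/nₕ.
East: 15477²·(1 − 3585/15477)·364.7/3585 = 1.8723554 × 10^7.
Central: 931²·(1 − 179/931)·120/179 = 469348.83.
West: 16248²·(1 − 2065/16248)·22.35/2065 = 2.4941667 × 10^6.
Sum = 2.168707 × 10^7.
SE = √(2.168707 × 10^7) = 4656.9.

4656.9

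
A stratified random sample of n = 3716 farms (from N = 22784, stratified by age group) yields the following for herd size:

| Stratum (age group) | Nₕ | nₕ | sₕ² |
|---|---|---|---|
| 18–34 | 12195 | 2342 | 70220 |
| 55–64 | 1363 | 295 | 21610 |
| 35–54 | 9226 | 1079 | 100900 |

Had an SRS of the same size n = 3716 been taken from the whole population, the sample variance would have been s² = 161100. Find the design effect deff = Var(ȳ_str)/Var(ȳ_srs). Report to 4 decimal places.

0.5701

Var(ȳ_str) = Σ Wₕ²(1−fₕ)sₕ²/nₕ with Wₕ = Nₕ/22784:
  18–34: (12195/22784)²·(1−2342/12195)·70220/2342 = 6.9400768
  55–64: (1363/22784)²·(1−295/1363)·21610/295 = 0.20541867
  35–54: (9226/22784)²·(1−1079/9226)·100900/1079 = 13.540071
  → Var(ȳ_str) = 20.685566.
Var(ȳ_srs) = (1 − 3716/22784)·161100/3716 = 36.282316.
deff = 20.685566 / 36.282316 = 0.5701.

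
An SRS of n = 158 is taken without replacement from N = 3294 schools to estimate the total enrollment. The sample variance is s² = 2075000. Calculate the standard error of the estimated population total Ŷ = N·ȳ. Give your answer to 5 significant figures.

368320

Var(Ŷ) = N²·Var(ȳ) = N²·(1 − n/N)·s²/n.
f = 158/3294 = 0.04796600; Var(ȳ) = 0.95203400·2075000/158 = 12502.978.
Var(Ŷ) = 3294² · 12502.978 = 1.3566276 × 10^11.
SE(Ŷ) = √(1.3566276 × 10^11) = 368320.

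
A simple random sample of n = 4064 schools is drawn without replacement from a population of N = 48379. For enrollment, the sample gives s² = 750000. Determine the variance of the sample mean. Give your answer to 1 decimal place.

Under SRS without replacement, Var(ȳ) = (1 − f)·s²/n with f = n/N = 4064/48379 = 0.08400339.
Var(ȳ) = (1 − 0.08400339)·750000/4064 = 0.91599661·184.54724 = 169.04465.

169.0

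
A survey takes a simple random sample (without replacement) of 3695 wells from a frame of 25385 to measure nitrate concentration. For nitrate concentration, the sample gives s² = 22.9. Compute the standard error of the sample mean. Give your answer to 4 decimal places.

Under SRS without replacement, Var(ȳ) = (1 − f)·s²/n with f = n/N = 3695/25385 = 0.14555840.
Var(ȳ) = (1 − 0.14555840)·22.9/3695 = 0.85444160·0.0061975643 = 0.0052954567.
SE(ȳ) = √(0.0052954567) = 0.0728.

0.0728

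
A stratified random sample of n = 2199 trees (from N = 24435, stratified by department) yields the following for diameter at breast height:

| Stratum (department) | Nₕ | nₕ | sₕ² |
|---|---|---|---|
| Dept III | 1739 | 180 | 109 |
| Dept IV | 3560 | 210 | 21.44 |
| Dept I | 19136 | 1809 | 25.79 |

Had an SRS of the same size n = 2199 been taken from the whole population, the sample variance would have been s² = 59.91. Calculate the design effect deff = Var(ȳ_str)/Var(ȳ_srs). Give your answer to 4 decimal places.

0.5125

Var(ȳ_str) = Σ Wₕ²(1−fₕ)sₕ²/nₕ with Wₕ = Nₕ/24435:
  Dept III: (1739/24435)²·(1−180/1739)·109/180 = 0.0027496347
  Dept IV: (3560/24435)²·(1−210/3560)·21.44/210 = 0.0020392741
  Dept I: (19136/24435)²·(1−1809/19136)·25.79/1809 = 0.0079170361
  → Var(ȳ_str) = 0.012705945.
Var(ȳ_srs) = (1 − 2199/24435)·59.91/2199 = 0.024792391.
deff = 0.012705945 / 0.024792391 = 0.5125.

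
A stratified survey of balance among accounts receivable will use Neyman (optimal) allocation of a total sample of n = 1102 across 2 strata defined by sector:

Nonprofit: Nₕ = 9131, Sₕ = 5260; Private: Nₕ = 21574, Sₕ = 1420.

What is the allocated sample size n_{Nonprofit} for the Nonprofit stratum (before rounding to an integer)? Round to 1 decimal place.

672.8

Neyman allocation: nₕ = n·NₕSₕ / Σⱼ NⱼSⱼ.
Σ NⱼSⱼ = 9131·5260 + 21574·1420 = 7.866414 × 10^7.
n_{Nonprofit} = 1102·9131·5260 / (7.866414 × 10^7) = 672.8.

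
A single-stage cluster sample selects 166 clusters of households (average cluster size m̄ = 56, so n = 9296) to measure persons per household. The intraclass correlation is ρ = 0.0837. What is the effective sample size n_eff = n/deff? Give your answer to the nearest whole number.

1659

deff = 1 + (56 − 1)·0.0837 = 1 + 4.6035 = 5.6035.
n_eff = 9296 / 5.6035 = 1659.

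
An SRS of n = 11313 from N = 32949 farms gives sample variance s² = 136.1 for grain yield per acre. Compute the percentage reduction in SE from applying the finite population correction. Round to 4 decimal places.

18.9660

f = n/N = 11313/32949 = 0.34334881.
SE_no-fpc = √(s²/n) = 0.10968321; SE_fpc = √((1−f)s²/n) = 0.088880714.
Ratio = √(1−f) = 0.81034017. Reduction = 100·(1 − 0.81034017) = 18.9660%.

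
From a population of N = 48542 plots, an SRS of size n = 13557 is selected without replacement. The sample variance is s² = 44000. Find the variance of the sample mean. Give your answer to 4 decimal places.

2.3391

Under SRS without replacement, Var(ȳ) = (1 − f)·s²/n with f = n/N = 13557/48542 = 0.27928392.
Var(ȳ) = (1 − 0.27928392)·44000/13557 = 0.72071608·3.2455558 = 2.3391243.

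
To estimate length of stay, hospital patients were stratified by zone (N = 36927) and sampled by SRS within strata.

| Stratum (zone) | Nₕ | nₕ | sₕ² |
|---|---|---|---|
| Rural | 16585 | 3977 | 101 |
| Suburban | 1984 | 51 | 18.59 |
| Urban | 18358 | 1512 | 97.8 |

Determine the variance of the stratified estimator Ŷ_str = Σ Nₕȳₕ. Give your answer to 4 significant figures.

Var(Ŷ_str) = Σₕ Nₕ²(1 − fₕ)sₕ²/nₕ.
Rural: 16585²·(1 − 3977/16585)·101/3977 = 5.3104027 × 10^6.
Suburban: 1984²·(1 − 51/1984)·18.59/51 = 1.3979213 × 10^6.
Urban: 18358²·(1 − 1512/18358)·97.8/1512 = 2.0003649 × 10^7.
Sum = 2.6711973 × 10^7.

2.671 × 10^7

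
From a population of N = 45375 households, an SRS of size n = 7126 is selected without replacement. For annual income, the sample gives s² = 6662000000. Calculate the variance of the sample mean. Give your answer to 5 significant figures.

788070

Under SRS without replacement, Var(ȳ) = (1 − f)·s²/n with f = n/N = 7126/45375 = 0.15704683.
Var(ȳ) = (1 − 0.15704683)·6662000000/7126 = 0.84295317·934886.33 = 788065.4.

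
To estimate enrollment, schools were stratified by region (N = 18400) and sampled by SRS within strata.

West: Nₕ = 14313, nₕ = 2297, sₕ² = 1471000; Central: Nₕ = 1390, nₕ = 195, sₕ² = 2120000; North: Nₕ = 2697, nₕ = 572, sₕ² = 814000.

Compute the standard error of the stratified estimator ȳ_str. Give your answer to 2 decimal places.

Var(ȳ_str) = Σₕ Wₕ²(1 − fₕ)sₕ²/nₕ with Wₕ = Nₕ/N, N = 18400.
West: Wₕ = 0.77788043; term = 0.77788043²·(1 − 0.16048348)·1471000/2297 = 325.3169.
Central: Wₕ = 0.07554348; term = 0.07554348²·(1 − 0.14028777)·2120000/195 = 53.339422.
North: Wₕ = 0.14657609; term = 0.14657609²·(1 − 0.21208750)·814000/572 = 24.089768.
Sum = 402.74609.
SE = √(402.74609) = 20.07.

20.07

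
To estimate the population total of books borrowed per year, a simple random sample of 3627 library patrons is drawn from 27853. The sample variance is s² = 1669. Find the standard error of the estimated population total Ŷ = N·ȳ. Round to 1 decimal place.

Var(Ŷ) = N²·Var(ȳ) = N²·(1 − n/N)·s²/n.
f = 3627/27853 = 0.13021937; Var(ȳ) = 0.86978063·1669/3627 = 0.40023818.
Var(Ŷ) = 27853² · 0.40023818 = 3.1050062 × 10^8.
SE(Ŷ) = √(3.1050062 × 10^8) = 17621.0.

17621.0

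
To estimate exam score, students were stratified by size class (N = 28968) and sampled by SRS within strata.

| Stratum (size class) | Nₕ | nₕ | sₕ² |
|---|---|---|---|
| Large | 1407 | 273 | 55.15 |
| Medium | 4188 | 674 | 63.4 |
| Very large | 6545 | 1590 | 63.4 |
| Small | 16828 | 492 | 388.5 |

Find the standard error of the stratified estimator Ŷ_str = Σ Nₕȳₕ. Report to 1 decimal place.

Var(Ŷ_str) = Σₕ Nₕ²(1 − fₕ)sₕ²/nₕ.
Large: 1407²·(1 − 273/1407)·55.15/273 = 322322.05.
Medium: 4188²·(1 − 674/4188)·63.4/674 = 1.3843241 × 10^6.
Very large: 6545²·(1 − 1590/6545)·63.4/1590 = 1.2931397 × 10^6.
Small: 16828²·(1 − 492/16828)·388.5/492 = 2.1707217 × 10^8.
Sum = 2.2007196 × 10^8.
SE = √(2.2007196 × 10^8) = 14834.8.

14834.8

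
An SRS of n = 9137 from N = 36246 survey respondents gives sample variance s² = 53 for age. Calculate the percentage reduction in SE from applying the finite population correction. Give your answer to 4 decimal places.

f = n/N = 9137/36246 = 0.25208299.
SE_no-fpc = √(s²/n) = 0.076161611; SE_fpc = √((1−f)s²/n) = 0.065866233.
Ratio = √(1−f) = 0.86482195. Reduction = 100·(1 − 0.86482195) = 13.5178%.

13.5178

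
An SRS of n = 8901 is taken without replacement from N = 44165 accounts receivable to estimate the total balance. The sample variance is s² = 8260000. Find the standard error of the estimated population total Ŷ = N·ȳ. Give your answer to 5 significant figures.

1.2022 × 10^6

Var(Ŷ) = N²·Var(ȳ) = N²·(1 − n/N)·s²/n.
f = 8901/44165 = 0.20153968; Var(ȳ) = 0.79846032·8260000/8901 = 740.95969.
Var(Ŷ) = 44165² · 740.95969 = 1.4452769 × 10^12.
SE(Ŷ) = √(1.4452769 × 10^12) = 1.2022 × 10^6.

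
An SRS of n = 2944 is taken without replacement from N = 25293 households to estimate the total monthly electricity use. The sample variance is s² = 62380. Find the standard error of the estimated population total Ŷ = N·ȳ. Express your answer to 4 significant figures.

Var(Ŷ) = N²·Var(ȳ) = N²·(1 − n/N)·s²/n.
f = 2944/25293 = 0.11639584; Var(ȳ) = 0.88360416·62380/2944 = 18.722564.
Var(Ŷ) = 25293² · 18.722564 = 1.1977495 × 10^10.
SE(Ŷ) = √(1.1977495 × 10^10) = 109400.

109400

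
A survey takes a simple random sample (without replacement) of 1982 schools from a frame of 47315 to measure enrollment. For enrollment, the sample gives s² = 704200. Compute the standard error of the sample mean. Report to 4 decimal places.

Under SRS without replacement, Var(ȳ) = (1 − f)·s²/n with f = n/N = 1982/47315 = 0.04188946.
Var(ȳ) = (1 − 0.04188946)·704200/1982 = 0.95811054·355.29768 = 340.41445.
SE(ȳ) = √(340.41445) = 18.4503.

18.4503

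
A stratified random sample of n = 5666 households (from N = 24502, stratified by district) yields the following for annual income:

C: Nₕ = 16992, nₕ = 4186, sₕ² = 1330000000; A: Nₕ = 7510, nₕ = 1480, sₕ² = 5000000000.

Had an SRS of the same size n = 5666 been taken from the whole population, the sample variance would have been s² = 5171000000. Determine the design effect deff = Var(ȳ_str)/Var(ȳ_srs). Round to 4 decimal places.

Var(ȳ_str) = Σ Wₕ²(1−fₕ)sₕ²/nₕ with Wₕ = Nₕ/24502:
  C: (16992/24502)²·(1−4186/16992)·1330000000/4186 = 115161.51
  A: (7510/24502)²·(1−1480/7510)·5000000000/1480 = 254836.99
  → Var(ȳ_str) = 369998.5.
Var(ȳ_srs) = (1 − 5666/24502)·5171000000/5666 = 701592.78.
deff = 369998.5 / 701592.78 = 0.5274.

0.5274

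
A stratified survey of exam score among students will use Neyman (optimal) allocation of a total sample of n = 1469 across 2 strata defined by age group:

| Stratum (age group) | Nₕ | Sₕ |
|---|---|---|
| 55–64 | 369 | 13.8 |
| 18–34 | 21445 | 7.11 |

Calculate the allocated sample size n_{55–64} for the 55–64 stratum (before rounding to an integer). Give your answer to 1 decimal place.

Neyman allocation: nₕ = n·NₕSₕ / Σⱼ NⱼSⱼ.
Σ NⱼSⱼ = 369·13.8 + 21445·7.11 = 157566.15.
n_{55–64} = 1469·369·13.8 / 157566.15 = 47.5.

47.5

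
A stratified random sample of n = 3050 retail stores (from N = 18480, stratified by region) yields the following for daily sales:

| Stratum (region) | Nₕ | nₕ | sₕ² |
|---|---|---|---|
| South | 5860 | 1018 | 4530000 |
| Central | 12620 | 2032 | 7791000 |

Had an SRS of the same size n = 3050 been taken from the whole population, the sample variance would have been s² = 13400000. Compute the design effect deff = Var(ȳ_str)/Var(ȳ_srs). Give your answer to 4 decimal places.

Var(ȳ_str) = Σ Wₕ²(1−fₕ)sₕ²/nₕ with Wₕ = Nₕ/18480:
  South: (5860/18480)²·(1−1018/5860)·4530000/1018 = 369.71655
  Central: (12620/18480)²·(1−2032/12620)·7791000/2032 = 1500.1644
  → Var(ȳ_str) = 1869.881.
Var(ȳ_srs) = (1 − 3050/18480)·13400000/3050 = 3668.3344.
deff = 1869.881 / 3668.3344 = 0.5097.

0.5097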